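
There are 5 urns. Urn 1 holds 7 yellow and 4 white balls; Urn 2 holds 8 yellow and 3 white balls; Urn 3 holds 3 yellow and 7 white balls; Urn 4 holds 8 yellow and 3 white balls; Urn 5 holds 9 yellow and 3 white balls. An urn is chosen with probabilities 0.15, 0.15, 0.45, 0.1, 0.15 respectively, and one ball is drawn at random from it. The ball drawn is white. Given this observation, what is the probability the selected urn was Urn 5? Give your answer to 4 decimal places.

Tabulate prior·likelihood by source: [1] prior 0.15, lik 0.3636, product 0.05455; [2] prior 0.15, lik 0.2727, product 0.04091; [3] prior 0.45, lik 0.7, product 0.3150; [4] prior 0.1, lik 0.2727, product 0.02727; [5] prior 0.15, lik 0.25, product 0.03750.
Normalizing constant = 0.47523; the posterior for Urn 5 is its product over the sum, 0.03750/0.47523 = 0.0789.

Posterior probability ≈ 0.0789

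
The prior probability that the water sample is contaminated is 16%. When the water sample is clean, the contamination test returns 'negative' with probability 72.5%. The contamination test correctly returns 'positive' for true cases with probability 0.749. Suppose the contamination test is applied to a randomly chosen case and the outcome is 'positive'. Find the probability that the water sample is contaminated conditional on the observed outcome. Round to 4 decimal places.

Write H for 'the water sample is contaminated'. Prior odds H:¬H = 0.16/0.84 = 0.19048. For the 'positive' outcome, the likelihood ratio is 0.749/0.275 = 2.7236.
Posterior odds = 0.19048 × 2.7236 = 0.51879, so P(H|E) = 0.51879/(1+0.51879) = 0.3416.

P(H | E) ≈ 0.3416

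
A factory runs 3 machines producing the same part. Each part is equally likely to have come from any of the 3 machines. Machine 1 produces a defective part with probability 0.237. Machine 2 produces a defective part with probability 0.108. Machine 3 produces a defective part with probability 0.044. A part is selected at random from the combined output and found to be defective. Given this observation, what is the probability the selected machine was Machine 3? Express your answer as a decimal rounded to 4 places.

P(defective|M1) = 0.237; P(defective|M2) = 0.108; P(defective|M3) = 0.044.
Prior × likelihood for each source: 0.333333·0.237=0.07900, 0.333333·0.108=0.03600, 0.333333·0.044=0.01467. Summing gives P(defective) = 0.12967.
P(Machine 3 | defective) = 0.01467 / 0.12967 = 0.1131.

Posterior probability ≈ 0.1131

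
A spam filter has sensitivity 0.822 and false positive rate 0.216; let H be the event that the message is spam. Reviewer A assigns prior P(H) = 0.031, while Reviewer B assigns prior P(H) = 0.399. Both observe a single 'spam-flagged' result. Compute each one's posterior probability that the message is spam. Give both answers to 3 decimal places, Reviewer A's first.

Reviewer A: 0.109; Reviewer B: 0.716

The likelihood ratio for a 'spam-flagged' result is 0.822/0.216 = 3.8056.
Reviewer A: prior odds 0.031/0.969 = 0.031992; posterior odds 0.12175; posterior probability 0.109.
Reviewer B: prior odds 0.399/0.601 = 0.66389; posterior odds 2.5265; posterior probability 0.716.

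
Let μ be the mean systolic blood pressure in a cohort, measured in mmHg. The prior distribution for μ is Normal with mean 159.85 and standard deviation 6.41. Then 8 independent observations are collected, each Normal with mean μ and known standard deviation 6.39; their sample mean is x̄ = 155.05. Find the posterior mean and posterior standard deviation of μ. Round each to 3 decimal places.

Prior precision 1/τ₀² = 1/6.41² = 0.0243379; data precision n/σ² = 8/6.39² = 0.195924.
Posterior precision = 0.0243379 + 0.195924 = 0.220262, giving posterior SD = 1/√0.220262 = 2.131.
Posterior mean = (0.0243379·159.85 + 0.195924·155.05) / 0.220262 = 155.580.

Posterior mean ≈ 155.580; posterior SD ≈ 2.131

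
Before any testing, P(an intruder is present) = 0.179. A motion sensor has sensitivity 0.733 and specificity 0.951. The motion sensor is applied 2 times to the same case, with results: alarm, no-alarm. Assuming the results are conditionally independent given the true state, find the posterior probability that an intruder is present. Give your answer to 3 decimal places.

Let H be the event that an intruder is present; start with P(H) = 0.179. P('alarm'|H) = 0.733, P('alarm'|¬H) = 0.049.
Update on result 1 ('alarm'): P(H) ← 0.733·0.1790 / (0.733·0.1790 + 0.049·0.8210) = 0.13121/0.17144 = 0.7653.
Update on result 2 ('no-alarm'): P(H) ← 0.267·0.7653 / (0.267·0.7653 + 0.951·0.2347) = 0.20435/0.42751 = 0.4780.

Posterior P(H) ≈ 0.478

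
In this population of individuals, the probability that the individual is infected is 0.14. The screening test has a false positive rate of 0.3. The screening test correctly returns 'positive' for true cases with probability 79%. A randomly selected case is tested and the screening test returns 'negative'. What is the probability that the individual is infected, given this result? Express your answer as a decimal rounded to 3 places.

P(H | E) ≈ 0.047

Write H for 'the individual is infected'. Prior odds H:¬H = 0.14/0.86 = 0.16279. For the 'negative' outcome, the likelihood ratio is 0.21/0.7 = 0.30000.
Posterior odds = 0.16279 × 0.30000 = 0.048837, so P(H|E) = 0.048837/(1+0.048837) = 0.047.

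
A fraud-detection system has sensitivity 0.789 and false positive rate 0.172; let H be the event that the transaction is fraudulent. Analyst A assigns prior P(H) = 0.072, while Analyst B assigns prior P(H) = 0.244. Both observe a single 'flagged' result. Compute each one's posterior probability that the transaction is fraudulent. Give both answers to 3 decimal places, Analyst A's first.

Analyst A: 0.262; Analyst B: 0.597

P('+'|H) = 0.789, P('+'|¬H) = 0.172.
Analyst A: numerator 0.789·0.072 = 0.056808; evidence = 0.056808+0.172·0.928 = 0.21642; posterior = 0.262.
Analyst B: numerator 0.789·0.244 = 0.19252; evidence = 0.19252+0.172·0.756 = 0.32255; posterior = 0.597.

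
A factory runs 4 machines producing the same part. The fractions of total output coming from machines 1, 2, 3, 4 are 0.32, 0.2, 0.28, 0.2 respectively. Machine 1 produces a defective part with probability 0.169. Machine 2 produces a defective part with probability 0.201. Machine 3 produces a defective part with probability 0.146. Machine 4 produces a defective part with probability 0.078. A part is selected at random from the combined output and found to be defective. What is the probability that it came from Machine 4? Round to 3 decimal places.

Posterior probability ≈ 0.103

P(defective|M1) = 0.169; P(defective|M2) = 0.201; P(defective|M3) = 0.146; P(defective|M4) = 0.078.
Prior × likelihood for each source: 0.32·0.169=0.05408, 0.2·0.201=0.04020, 0.28·0.146=0.04088, 0.2·0.078=0.01560. Summing gives P(defective) = 0.15076.
P(Machine 4 | defective) = 0.01560 / 0.15076 = 0.103.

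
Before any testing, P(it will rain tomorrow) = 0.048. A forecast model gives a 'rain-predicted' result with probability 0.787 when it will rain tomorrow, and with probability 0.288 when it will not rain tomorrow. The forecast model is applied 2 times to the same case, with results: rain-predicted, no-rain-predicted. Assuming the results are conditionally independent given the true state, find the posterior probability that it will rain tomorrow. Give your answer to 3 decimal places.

With H the event that it will rain tomorrow, the joint likelihood of the observed sequence is P(data|H) = 0.787·0.213 = 0.16763 and P(data|¬H) = 0.288·0.712 = 0.20506.
Bayes: P(H|data) = 0.048·0.16763 / (0.048·0.16763 + 0.952·0.20506) = 0.0080463/0.20326 = 0.0396.

Posterior P(H) ≈ 0.040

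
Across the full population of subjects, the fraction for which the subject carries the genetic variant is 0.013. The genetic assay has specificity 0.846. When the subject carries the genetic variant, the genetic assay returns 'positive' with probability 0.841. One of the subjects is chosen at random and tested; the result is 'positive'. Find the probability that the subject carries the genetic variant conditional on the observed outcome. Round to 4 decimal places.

P(H | E) ≈ 0.0671

Let H be the event that the subject carries the genetic variant. P(H) = 0.013, so P(¬H) = 0.987. With E the 'positive' result, P(E|H) = 0.841 and P(E|¬H) = 0.154.
P(E) = 0.841·0.013 + 0.154·0.987 = 0.010933 + 0.15200 = 0.16293.
By Bayes' theorem, P(H|E) = 0.010933 / 0.16293 = 0.0671.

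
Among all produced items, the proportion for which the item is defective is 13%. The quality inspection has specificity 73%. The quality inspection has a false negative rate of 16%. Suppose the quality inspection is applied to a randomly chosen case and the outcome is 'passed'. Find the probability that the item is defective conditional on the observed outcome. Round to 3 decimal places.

Let H be the event that the item is defective. P(H) = 0.13, so P(¬H) = 0.87. With E the 'passed' result, P(E|H) = 0.16 and P(E|¬H) = 0.73.
P(E) = 0.16·0.13 + 0.73·0.87 = 0.020800 + 0.63510 = 0.65590.
By Bayes' theorem, P(H|E) = 0.020800 / 0.65590 = 0.032.

P(H | E) ≈ 0.032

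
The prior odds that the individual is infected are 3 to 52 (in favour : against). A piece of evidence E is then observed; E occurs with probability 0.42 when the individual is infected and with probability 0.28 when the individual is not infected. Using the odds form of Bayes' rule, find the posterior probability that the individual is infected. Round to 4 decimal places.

Posterior probability ≈ 0.0796

Prior odds = 3/52 = 0.057692. In log-odds, ln(0.057692) = -2.8526.
Add log likelihood ratio: ln(1.5000) = 0.40547.
Posterior log-odds = -2.4472, so posterior odds = exp(-2.4472) = 0.086538. Converting, P(H|E) = 0.086538/1.0865 = 0.0796.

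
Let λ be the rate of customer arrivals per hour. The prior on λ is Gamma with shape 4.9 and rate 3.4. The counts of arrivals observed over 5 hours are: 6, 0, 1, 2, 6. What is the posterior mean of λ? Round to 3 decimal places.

The Poisson likelihood adds the total count to the shape and the number of exposure periods to the rate. Here ∑xᵢ = 15 and n = 5, so shape 4.9→19.9 and rate 3.4→8.4.
Posterior mean = shape/rate = 19.9/8.4 = 2.369.

Posterior mean ≈ 2.369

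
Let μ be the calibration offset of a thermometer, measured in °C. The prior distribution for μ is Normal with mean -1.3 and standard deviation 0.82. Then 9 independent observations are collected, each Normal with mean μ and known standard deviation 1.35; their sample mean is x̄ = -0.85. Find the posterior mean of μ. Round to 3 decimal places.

Prior precision 1/τ₀² = 1/0.82² = 1.48721; data precision n/σ² = 9/1.35² = 4.93827.
Posterior precision = 1.48721 + 4.93827 = 6.42548.
Posterior mean = (1.48721·-1.3 + 4.93827·-0.85) / 6.42548 = -0.954.

Posterior mean ≈ -0.954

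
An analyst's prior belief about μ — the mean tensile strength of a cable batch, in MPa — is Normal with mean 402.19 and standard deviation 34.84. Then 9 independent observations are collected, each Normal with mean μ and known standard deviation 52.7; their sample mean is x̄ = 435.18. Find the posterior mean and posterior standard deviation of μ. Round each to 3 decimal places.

Posterior mean ≈ 428.493; posterior SD ≈ 15.686

With known σ, the Normal prior is conjugate. Weight on the data is w = (n/σ²)/(n/σ² + 1/τ₀²) = 0.00324057/(0.00324057+0.00082384) = 0.79730.
Posterior mean = w·x̄ + (1−w)·μ₀ = 0.79730·435.18 + 0.20270·402.19 = 428.493. Posterior variance = 1/(0.00324057+0.00082384) = 246.038, so SD = 15.686.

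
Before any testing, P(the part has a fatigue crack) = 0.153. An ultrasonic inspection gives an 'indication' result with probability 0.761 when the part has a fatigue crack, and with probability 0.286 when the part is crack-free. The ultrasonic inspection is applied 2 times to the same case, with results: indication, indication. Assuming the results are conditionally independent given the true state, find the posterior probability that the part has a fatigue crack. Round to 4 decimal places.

Let H be the event that the part has a fatigue crack; start with P(H) = 0.153. P('indication'|H) = 0.761, P('indication'|¬H) = 0.286.
Update on result 1 ('indication'): P(H) ← 0.761·0.1530 / (0.761·0.1530 + 0.286·0.8470) = 0.11643/0.35867 = 0.3246.
Update on result 2 ('indication'): P(H) ← 0.761·0.3246 / (0.761·0.3246 + 0.286·0.6754) = 0.24704/0.44019 = 0.5612.

Posterior P(H) ≈ 0.5612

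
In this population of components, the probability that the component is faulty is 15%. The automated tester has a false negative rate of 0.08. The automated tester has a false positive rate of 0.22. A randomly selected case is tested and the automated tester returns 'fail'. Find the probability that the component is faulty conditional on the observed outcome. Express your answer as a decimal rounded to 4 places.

P(H | E) ≈ 0.4246

Write H for 'the component is faulty'. Prior odds H:¬H = 0.15/0.85 = 0.17647. For the 'fail' outcome, the likelihood ratio is 0.92/0.22 = 4.1818.
Posterior odds = 0.17647 × 4.1818 = 0.73797, so P(H|E) = 0.73797/(1+0.73797) = 0.4246.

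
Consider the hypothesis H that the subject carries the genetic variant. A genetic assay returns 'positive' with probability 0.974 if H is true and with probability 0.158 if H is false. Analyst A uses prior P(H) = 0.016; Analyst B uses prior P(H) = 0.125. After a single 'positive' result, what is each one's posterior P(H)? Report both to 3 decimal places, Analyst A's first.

Analyst A: 0.091; Analyst B: 0.468

The likelihood ratio for a 'positive' result is 0.974/0.158 = 6.1646.
Analyst A: prior odds 0.016/0.984 = 0.016260; posterior odds 0.10024; posterior probability 0.091.
Analyst B: prior odds 0.125/0.875 = 0.14286; posterior odds 0.88065; posterior probability 0.468.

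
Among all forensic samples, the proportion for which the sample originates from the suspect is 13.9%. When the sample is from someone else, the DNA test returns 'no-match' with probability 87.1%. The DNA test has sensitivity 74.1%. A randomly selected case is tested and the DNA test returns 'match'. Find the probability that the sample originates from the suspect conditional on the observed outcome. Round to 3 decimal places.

Let H be the event that the sample originates from the suspect. P(H) = 0.139, so P(¬H) = 0.861. With E the 'match' result, P(E|H) = 0.741 and P(E|¬H) = 0.129.
P(E) = 0.741·0.139 + 0.129·0.861 = 0.10300 + 0.11107 = 0.21407.
By Bayes' theorem, P(H|E) = 0.10300 / 0.21407 = 0.481.

P(H | E) ≈ 0.481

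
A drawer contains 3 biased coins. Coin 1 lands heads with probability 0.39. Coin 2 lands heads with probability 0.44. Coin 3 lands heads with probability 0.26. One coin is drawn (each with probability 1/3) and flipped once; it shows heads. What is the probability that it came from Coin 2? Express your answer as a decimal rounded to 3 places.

Posterior probability ≈ 0.404

Tabulate prior·likelihood by source: [1] prior 0.333333, lik 0.39, product 0.1300; [2] prior 0.333333, lik 0.44, product 0.1467; [3] prior 0.333333, lik 0.26, product 0.08667.
Normalizing constant = 0.36333; the posterior for Coin 2 is its product over the sum, 0.1467/0.36333 = 0.404.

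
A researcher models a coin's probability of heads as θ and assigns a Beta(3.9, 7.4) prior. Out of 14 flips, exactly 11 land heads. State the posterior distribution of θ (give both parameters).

Posterior: Beta(14.9, 10.4)

Observing 11 successes and 3 failures updates Beta(3.9, 7.4) by adding the success and failure counts to the two shape parameters: α = 3.9+11 = 14.9, β = 7.4+3 = 10.4.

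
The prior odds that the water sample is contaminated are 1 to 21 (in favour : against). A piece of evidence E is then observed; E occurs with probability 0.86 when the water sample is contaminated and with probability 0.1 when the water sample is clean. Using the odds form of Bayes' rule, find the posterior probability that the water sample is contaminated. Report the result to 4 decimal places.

Posterior probability ≈ 0.2905

Prior odds = 1/21 = 0.047619.
Likelihood ratio for E = 0.86/0.1 = 8.6000.
Posterior odds = prior odds × LR = 0.40952.
Posterior probability = odds/(1+odds) = 0.40952/1.4095 = 0.2905.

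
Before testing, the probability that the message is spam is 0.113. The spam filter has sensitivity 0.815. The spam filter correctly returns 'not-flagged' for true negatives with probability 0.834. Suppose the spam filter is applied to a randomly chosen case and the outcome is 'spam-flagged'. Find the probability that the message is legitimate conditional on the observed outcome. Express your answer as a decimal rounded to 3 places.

Write H for 'the message is spam'. Prior odds H:¬H = 0.113/0.887 = 0.12740. For the 'spam-flagged' outcome, the likelihood ratio is 0.815/0.166 = 4.9096.
Posterior odds = 0.12740 × 4.9096 = 0.62547, so P(H|E) = 0.62547/(1+0.62547) = 0.385. Then P(¬H|E) = 1 − 0.385 = 0.615.

P(¬H | E) ≈ 0.615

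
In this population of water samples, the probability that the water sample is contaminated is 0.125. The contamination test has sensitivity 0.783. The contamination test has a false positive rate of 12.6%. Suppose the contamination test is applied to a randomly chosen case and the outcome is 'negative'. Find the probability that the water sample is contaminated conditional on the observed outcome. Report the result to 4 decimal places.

Let H be the event that the water sample is contaminated. P(H) = 0.125, so P(¬H) = 0.875. With E the 'negative' result, P(E|H) = 0.217 and P(E|¬H) = 0.874.
P(E) = 0.217·0.125 + 0.874·0.875 = 0.027125 + 0.76475 = 0.79187.
By Bayes' theorem, P(H|E) = 0.027125 / 0.79187 = 0.0343.

P(H | E) ≈ 0.0343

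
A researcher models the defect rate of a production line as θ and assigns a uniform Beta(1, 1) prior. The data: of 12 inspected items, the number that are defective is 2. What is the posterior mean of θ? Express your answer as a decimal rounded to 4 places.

Observing 2 successes and 10 failures updates Beta(1, 1) by adding the success and failure counts to the two shape parameters: α = 1+2 = 3, β = 1+10 = 11.
Posterior mean = α/(α+β) = 3/14 = 0.2143.

Posterior mean ≈ 0.2143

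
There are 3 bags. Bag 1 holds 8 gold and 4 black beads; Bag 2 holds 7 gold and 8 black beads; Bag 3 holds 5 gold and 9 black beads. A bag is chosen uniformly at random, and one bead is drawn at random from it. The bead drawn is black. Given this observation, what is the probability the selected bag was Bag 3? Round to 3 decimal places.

Posterior probability ≈ 0.426

P(black|Bag 1) = 0.3333; P(black|Bag 2) = 0.5333; P(black|Bag 3) = 0.6429.
Prior × likelihood for each source: 0.333333·0.3333=0.1111, 0.333333·0.5333=0.1778, 0.333333·0.6429=0.2143. Summing gives P(black) = 0.50317.
P(Bag 3 | black) = 0.2143 / 0.50317 = 0.426.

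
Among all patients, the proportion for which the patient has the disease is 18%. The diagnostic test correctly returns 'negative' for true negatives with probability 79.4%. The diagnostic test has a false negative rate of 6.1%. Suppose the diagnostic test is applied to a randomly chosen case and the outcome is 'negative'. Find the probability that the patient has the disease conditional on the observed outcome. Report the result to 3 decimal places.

P(H | E) ≈ 0.017

Write H for 'the patient has the disease'. Prior odds H:¬H = 0.18/0.82 = 0.21951. For the 'negative' outcome, the likelihood ratio is 0.061/0.794 = 0.076826.
Posterior odds = 0.21951 × 0.076826 = 0.016864, so P(H|E) = 0.016864/(1+0.016864) = 0.017.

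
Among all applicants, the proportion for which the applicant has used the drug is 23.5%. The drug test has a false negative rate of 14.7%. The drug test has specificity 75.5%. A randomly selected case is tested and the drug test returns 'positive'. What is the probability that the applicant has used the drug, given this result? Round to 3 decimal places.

P(H | E) ≈ 0.517

Let H be the event that the applicant has used the drug. P(H) = 0.235, so P(¬H) = 0.765. With E the 'positive' result, P(E|H) = 0.853 and P(E|¬H) = 0.245.
P(E) = 0.853·0.235 + 0.245·0.765 = 0.20045 + 0.18743 = 0.38788.
By Bayes' theorem, P(H|E) = 0.20045 / 0.38788 = 0.517.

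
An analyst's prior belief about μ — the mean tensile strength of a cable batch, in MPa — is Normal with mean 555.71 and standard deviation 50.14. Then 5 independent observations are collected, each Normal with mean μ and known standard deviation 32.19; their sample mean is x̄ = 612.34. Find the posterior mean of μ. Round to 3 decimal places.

With known σ, the Normal prior is conjugate. Weight on the data is w = (n/σ²)/(n/σ² + 1/τ₀²) = 0.00482534/(0.00482534+0.00039777) = 0.92384.
Posterior mean = w·x̄ + (1−w)·μ₀ = 0.92384·612.34 + 0.076156·555.71 = 608.027.

Posterior mean ≈ 608.027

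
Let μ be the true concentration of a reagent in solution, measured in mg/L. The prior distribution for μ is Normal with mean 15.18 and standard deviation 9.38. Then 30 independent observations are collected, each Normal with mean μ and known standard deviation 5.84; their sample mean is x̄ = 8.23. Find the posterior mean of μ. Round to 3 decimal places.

Posterior mean ≈ 8.319

With known σ, the Normal prior is conjugate. Weight on the data is w = (n/σ²)/(n/σ² + 1/τ₀²) = 0.879621/(0.879621+0.0113657) = 0.98724.
Posterior mean = w·x̄ + (1−w)·μ₀ = 0.98724·8.23 + 0.012756·15.18 = 8.319.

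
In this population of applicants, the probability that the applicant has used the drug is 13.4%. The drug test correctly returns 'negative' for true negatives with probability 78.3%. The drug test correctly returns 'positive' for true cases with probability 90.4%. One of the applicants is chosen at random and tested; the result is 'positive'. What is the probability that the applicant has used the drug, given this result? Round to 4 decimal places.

P(H | E) ≈ 0.3920

Write H for 'the applicant has used the drug'. Prior odds H:¬H = 0.134/0.866 = 0.15473. For the 'positive' outcome, the likelihood ratio is 0.904/0.217 = 4.1659.
Posterior odds = 0.15473 × 4.1659 = 0.64461, so P(H|E) = 0.64461/(1+0.64461) = 0.3920.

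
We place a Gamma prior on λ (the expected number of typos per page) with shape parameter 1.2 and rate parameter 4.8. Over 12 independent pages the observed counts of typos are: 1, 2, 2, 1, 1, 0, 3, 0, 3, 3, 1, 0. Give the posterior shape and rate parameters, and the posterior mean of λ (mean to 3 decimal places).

Posterior: Gamma(shape=18.2, rate=16.8); mean ≈ 1.083

The Poisson likelihood adds the total count to the shape and the number of exposure periods to the rate. Here ∑xᵢ = 17 and n = 12, so shape 1.2→18.2 and rate 4.8→16.8.
E[λ | data] = 18.2/16.8 = 1.083.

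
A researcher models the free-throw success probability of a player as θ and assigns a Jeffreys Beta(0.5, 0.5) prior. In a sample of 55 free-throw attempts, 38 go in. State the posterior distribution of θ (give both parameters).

Posterior: Beta(38.5, 17.5)

Observing 38 successes and 17 failures updates Beta(0.5, 0.5) by adding the success and failure counts to the two shape parameters: α = 0.5+38 = 38.5, β = 0.5+17 = 17.5.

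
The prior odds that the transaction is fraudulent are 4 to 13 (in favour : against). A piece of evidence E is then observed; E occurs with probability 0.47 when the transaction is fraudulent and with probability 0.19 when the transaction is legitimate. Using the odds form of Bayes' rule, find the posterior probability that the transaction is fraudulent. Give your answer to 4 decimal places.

Posterior probability ≈ 0.4322

Prior odds = 4/13 = 0.30769. In log-odds, ln(0.30769) = -1.1787.
Add log likelihood ratio: ln(2.4737) = 0.90571.
Posterior log-odds = -0.27295, so posterior odds = exp(-0.27295) = 0.76113. Converting, P(H|E) = 0.76113/1.7611 = 0.4322.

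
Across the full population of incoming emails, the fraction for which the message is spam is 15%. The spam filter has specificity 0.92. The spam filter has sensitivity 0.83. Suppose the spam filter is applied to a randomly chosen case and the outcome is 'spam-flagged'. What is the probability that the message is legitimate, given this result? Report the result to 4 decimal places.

Write H for 'the message is spam'. Prior odds H:¬H = 0.15/0.85 = 0.17647. For the 'spam-flagged' outcome, the likelihood ratio is 0.83/0.08 = 10.375.
Posterior odds = 0.17647 × 10.375 = 1.8309, so P(H|E) = 1.8309/(1+1.8309) = 0.6468. Then P(¬H|E) = 1 − 0.6468 = 0.3532.

P(¬H | E) ≈ 0.3532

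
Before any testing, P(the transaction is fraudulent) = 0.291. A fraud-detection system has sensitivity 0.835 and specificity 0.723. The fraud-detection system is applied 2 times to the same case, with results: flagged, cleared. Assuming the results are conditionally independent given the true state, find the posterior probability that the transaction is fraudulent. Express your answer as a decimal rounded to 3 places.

Posterior P(H) ≈ 0.220

Let H be the event that the transaction is fraudulent; start with P(H) = 0.291. P('flagged'|H) = 0.835, P('flagged'|¬H) = 0.277.
Update on result 1 ('flagged'): P(H) ← 0.835·0.2910 / (0.835·0.2910 + 0.277·0.7090) = 0.24298/0.43938 = 0.5530.
Update on result 2 ('cleared'): P(H) ← 0.165·0.5530 / (0.165·0.5530 + 0.723·0.4470) = 0.091248/0.41441 = 0.2202.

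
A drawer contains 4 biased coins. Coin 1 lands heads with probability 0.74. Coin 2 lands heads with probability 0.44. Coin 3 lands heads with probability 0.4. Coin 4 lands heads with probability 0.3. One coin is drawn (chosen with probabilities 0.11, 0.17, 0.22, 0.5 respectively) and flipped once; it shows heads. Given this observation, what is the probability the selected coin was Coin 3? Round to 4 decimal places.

Posterior probability ≈ 0.2232

P(heads|C1) = 0.74; P(heads|C2) = 0.44; P(heads|C3) = 0.4; P(heads|C4) = 0.3.
Prior × likelihood for each source: 0.11·0.74=0.08140, 0.17·0.44=0.07480, 0.22·0.4=0.08800, 0.5·0.3=0.1500. Summing gives P(heads) = 0.39420.
P(Coin 3 | heads) = 0.08800 / 0.39420 = 0.2232.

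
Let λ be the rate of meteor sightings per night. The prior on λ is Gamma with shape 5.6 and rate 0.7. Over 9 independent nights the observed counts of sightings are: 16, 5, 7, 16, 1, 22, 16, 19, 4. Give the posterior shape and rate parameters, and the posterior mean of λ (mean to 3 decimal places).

The Poisson likelihood adds the total count to the shape and the number of exposure periods to the rate. Here ∑xᵢ = 106 and n = 9, so shape 5.6→111.6 and rate 0.7→9.7.
E[λ | data] = 111.6/9.7 = 11.505.

Posterior: Gamma(shape=111.6, rate=9.7); mean ≈ 11.505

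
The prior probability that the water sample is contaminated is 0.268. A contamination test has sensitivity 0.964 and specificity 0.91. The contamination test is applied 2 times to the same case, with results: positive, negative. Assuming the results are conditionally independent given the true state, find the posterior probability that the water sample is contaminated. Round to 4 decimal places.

Posterior P(H) ≈ 0.1343

Let H be the event that the water sample is contaminated; start with P(H) = 0.268. P('positive'|H) = 0.964, P('positive'|¬H) = 0.09.
Update on result 1 ('positive'): P(H) ← 0.964·0.2680 / (0.964·0.2680 + 0.09·0.7320) = 0.25835/0.32423 = 0.7968.
Update on result 2 ('negative'): P(H) ← 0.036·0.7968 / (0.036·0.7968 + 0.91·0.2032) = 0.028685/0.21359 = 0.1343.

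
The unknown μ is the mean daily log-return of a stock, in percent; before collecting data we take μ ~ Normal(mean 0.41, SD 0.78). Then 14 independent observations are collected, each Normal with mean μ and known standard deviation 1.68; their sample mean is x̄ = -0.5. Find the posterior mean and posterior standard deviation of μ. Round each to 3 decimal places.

With known σ, the Normal prior is conjugate. Weight on the data is w = (n/σ²)/(n/σ² + 1/τ₀²) = 4.96032/(4.96032+1.64366) = 0.75111.
Posterior mean = w·x̄ + (1−w)·μ₀ = 0.75111·-0.5 + 0.24889·0.41 = -0.274. Posterior variance = 1/(4.96032+1.64366) = 0.151424, so SD = 0.389.

Posterior mean ≈ -0.274; posterior SD ≈ 0.389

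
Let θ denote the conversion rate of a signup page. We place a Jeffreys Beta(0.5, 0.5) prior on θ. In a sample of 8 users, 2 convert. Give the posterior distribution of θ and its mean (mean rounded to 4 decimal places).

The binomial likelihood is conjugate to the Beta prior: with 2 successes and 6 failures, the posterior is Beta(0.5+2, 0.5+6) = Beta(2.5, 6.5).
E[θ | data] = 2.5/(2.5+6.5) = 0.2778.

Posterior: Beta(2.5, 6.5); mean ≈ 0.2778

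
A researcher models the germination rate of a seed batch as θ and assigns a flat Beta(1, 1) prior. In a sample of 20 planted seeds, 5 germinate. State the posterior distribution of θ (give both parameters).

Posterior: Beta(6, 16)

The binomial likelihood is conjugate to the Beta prior: with 5 successes and 15 failures, the posterior is Beta(1+5, 1+15) = Beta(6, 16).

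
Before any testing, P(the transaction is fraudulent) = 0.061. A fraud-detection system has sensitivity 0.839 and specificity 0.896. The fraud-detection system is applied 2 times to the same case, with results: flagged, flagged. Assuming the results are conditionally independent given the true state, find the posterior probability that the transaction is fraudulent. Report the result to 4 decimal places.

With H the event that the transaction is fraudulent, the joint likelihood of the observed sequence is P(data|H) = 0.839·0.839 = 0.70392 and P(data|¬H) = 0.104·0.104 = 0.010816.
Bayes: P(H|data) = 0.061·0.70392 / (0.061·0.70392 + 0.939·0.010816) = 0.042939/0.053095 = 0.8087.

Posterior P(H) ≈ 0.8087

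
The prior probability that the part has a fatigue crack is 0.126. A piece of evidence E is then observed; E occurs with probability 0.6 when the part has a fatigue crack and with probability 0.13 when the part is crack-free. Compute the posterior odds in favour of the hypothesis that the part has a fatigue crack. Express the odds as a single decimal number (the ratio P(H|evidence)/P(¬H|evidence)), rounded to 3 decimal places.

Prior odds = 0.126/(1−0.126) = 0.14416. In log-odds, ln(0.14416) = -1.9368.
Add log likelihood ratio: ln(4.6154) = 1.5294.
Posterior log-odds = -0.40740, so posterior odds = exp(-0.40740) = 0.66538.

Posterior odds ≈ 0.665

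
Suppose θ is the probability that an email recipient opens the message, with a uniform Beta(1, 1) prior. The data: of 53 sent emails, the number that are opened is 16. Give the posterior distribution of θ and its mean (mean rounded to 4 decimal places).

The binomial likelihood is conjugate to the Beta prior: with 16 successes and 37 failures, the posterior is Beta(1+16, 1+37) = Beta(17, 38).
E[θ | data] = 17/(17+38) = 0.3091.

Posterior: Beta(17, 38); mean ≈ 0.3091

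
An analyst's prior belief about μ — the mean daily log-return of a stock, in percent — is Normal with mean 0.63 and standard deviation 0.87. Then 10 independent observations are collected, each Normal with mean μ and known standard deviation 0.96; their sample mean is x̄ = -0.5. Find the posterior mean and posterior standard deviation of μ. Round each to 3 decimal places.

Posterior mean ≈ -0.377; posterior SD ≈ 0.287

With known σ, the Normal prior is conjugate. Weight on the data is w = (n/σ²)/(n/σ² + 1/τ₀²) = 10.8507/(10.8507+1.32118) = 0.89146.
Posterior mean = w·x̄ + (1−w)·μ₀ = 0.89146·-0.5 + 0.10854·0.63 = -0.377. Posterior variance = 1/(10.8507+1.32118) = 0.0821566, so SD = 0.287.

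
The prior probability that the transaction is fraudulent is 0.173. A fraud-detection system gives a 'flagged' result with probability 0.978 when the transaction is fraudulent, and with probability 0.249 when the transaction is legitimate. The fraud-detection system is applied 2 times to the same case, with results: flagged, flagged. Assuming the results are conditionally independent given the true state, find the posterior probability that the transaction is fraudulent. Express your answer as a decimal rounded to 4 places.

Let H be the event that the transaction is fraudulent; start with P(H) = 0.173. P('flagged'|H) = 0.978, P('flagged'|¬H) = 0.249.
Update on result 1 ('flagged'): P(H) ← 0.978·0.1730 / (0.978·0.1730 + 0.249·0.8270) = 0.16919/0.37512 = 0.4510.
Update on result 2 ('flagged'): P(H) ← 0.978·0.4510 / (0.978·0.4510 + 0.249·0.5490) = 0.44112/0.57781 = 0.7634.

Posterior P(H) ≈ 0.7634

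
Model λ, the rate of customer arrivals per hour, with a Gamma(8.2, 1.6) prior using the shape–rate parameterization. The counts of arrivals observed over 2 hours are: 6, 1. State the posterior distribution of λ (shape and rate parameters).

Total count ∑xᵢ = 7 over n = 2 hours.
Gamma is conjugate to the Poisson likelihood: posterior is Gamma(shape = 8.2+7 = 15.2, rate = 1.6+2 = 3.6).

Posterior: Gamma(shape=15.2, rate=3.6)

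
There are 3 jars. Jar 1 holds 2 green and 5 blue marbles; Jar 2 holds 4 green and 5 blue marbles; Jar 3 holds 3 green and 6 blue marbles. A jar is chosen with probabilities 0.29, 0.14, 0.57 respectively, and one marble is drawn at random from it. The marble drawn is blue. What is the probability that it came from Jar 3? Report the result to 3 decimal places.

Posterior probability ≈ 0.571

Tabulate prior·likelihood by source: [1] prior 0.29, lik 0.7143, product 0.2071; [2] prior 0.14, lik 0.5556, product 0.07778; [3] prior 0.57, lik 0.6667, product 0.3800.
Normalizing constant = 0.66492; the posterior for Jar 3 is its product over the sum, 0.3800/0.66492 = 0.571.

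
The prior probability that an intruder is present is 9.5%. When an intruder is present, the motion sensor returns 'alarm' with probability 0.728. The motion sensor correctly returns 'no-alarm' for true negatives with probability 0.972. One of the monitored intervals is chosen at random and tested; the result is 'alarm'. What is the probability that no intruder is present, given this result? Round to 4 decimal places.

P(¬H | E) ≈ 0.2681

Write H for 'an intruder is present'. Prior odds H:¬H = 0.095/0.905 = 0.10497. For the 'alarm' outcome, the likelihood ratio is 0.728/0.028 = 26.000.
Posterior odds = 0.10497 × 26.000 = 2.7293, so P(H|E) = 2.7293/(1+2.7293) = 0.7319. Then P(¬H|E) = 1 − 0.7319 = 0.2681.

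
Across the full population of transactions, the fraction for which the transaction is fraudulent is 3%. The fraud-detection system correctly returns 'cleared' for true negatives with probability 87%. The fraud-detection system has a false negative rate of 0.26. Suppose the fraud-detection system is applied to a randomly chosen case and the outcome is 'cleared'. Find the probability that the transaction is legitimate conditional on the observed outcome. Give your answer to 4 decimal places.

P(¬H | E) ≈ 0.9908

Write H for 'the transaction is fraudulent'. Prior odds H:¬H = 0.03/0.97 = 0.030928. For the 'cleared' outcome, the likelihood ratio is 0.26/0.87 = 0.29885.
Posterior odds = 0.030928 × 0.29885 = 0.0092428, so P(H|E) = 0.0092428/(1+0.0092428) = 0.0092. Then P(¬H|E) = 1 − 0.0092 = 0.9908.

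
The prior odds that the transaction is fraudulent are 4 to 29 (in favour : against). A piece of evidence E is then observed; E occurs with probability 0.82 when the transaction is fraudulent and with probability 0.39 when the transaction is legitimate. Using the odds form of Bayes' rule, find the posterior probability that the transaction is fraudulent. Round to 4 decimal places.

Posterior probability ≈ 0.2248

Prior odds = 4/29 = 0.13793. In log-odds, ln(0.13793) = -1.9810.
Add log likelihood ratio: ln(2.1026) = 0.74316.
Posterior log-odds = -1.2378, so posterior odds = exp(-1.2378) = 0.29001. Converting, P(H|E) = 0.29001/1.2900 = 0.2248.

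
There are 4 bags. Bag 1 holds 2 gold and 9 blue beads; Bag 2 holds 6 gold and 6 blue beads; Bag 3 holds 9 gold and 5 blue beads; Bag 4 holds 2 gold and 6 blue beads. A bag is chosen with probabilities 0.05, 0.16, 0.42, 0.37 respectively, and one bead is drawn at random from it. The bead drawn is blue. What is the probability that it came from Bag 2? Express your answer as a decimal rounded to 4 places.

Posterior probability ≈ 0.1459

Tabulate prior·likelihood by source: [1] prior 0.05, lik 0.8182, product 0.04091; [2] prior 0.16, lik 0.5, product 0.08000; [3] prior 0.42, lik 0.3571, product 0.1500; [4] prior 0.37, lik 0.75, product 0.2775.
Normalizing constant = 0.54841; the posterior for Bag 2 is its product over the sum, 0.08000/0.54841 = 0.1459.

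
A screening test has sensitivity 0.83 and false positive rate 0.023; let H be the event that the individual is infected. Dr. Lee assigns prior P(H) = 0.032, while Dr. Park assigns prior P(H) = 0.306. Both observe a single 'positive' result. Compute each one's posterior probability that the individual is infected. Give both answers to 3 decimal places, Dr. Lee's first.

Dr. Lee: 0.544; Dr. Park: 0.941

The likelihood ratio for a 'positive' result is 0.83/0.023 = 36.087.
Dr. Lee: prior odds 0.032/0.968 = 0.033058; posterior odds 1.1930; posterior probability 0.544.
Dr. Park: prior odds 0.306/0.694 = 0.44092; posterior odds 15.912; posterior probability 0.941.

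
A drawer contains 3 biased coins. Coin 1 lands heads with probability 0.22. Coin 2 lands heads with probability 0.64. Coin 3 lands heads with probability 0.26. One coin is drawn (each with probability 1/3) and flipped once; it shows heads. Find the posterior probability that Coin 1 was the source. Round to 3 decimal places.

Posterior probability ≈ 0.196

Tabulate prior·likelihood by source: [1] prior 0.333333, lik 0.22, product 0.07333; [2] prior 0.333333, lik 0.64, product 0.2133; [3] prior 0.333333, lik 0.26, product 0.08667.
Normalizing constant = 0.37333; the posterior for Coin 1 is its product over the sum, 0.07333/0.37333 = 0.196.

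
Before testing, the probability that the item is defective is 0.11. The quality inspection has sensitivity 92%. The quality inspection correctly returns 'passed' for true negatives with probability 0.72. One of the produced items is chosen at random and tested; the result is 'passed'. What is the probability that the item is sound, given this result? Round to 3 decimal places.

Write H for 'the item is defective'. Prior odds H:¬H = 0.11/0.89 = 0.12360. For the 'passed' outcome, the likelihood ratio is 0.08/0.72 = 0.11111.
Posterior odds = 0.12360 × 0.11111 = 0.013733, so P(H|E) = 0.013733/(1+0.013733) = 0.014. Then P(¬H|E) = 1 − 0.014 = 0.986.

P(¬H | E) ≈ 0.986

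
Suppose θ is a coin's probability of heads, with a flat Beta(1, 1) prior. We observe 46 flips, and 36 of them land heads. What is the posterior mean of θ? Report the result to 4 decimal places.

The binomial likelihood is conjugate to the Beta prior: with 36 successes and 10 failures, the posterior is Beta(1+36, 1+10) = Beta(37, 11).
E[θ | data] = 37/(37+11) = 0.7708.

Posterior mean ≈ 0.7708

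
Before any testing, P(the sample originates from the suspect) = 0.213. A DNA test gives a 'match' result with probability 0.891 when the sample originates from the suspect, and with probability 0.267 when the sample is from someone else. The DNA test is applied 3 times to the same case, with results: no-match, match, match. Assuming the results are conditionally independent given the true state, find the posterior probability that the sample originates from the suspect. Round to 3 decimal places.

With H the event that the sample originates from the suspect, the joint likelihood of the observed sequence is P(data|H) = 0.109·0.891·0.891 = 0.086533 and P(data|¬H) = 0.733·0.267·0.267 = 0.052255.
Bayes: P(H|data) = 0.213·0.086533 / (0.213·0.086533 + 0.787·0.052255) = 0.018432/0.059556 = 0.3095.

Posterior P(H) ≈ 0.309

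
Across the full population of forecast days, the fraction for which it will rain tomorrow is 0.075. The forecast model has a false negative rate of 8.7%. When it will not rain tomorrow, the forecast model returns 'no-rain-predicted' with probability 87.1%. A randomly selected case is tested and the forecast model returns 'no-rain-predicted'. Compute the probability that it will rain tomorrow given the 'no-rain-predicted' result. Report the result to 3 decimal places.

Let H be the event that it will rain tomorrow. P(H) = 0.075, so P(¬H) = 0.925. With E the 'no-rain-predicted' result, P(E|H) = 0.087 and P(E|¬H) = 0.871.
P(E) = 0.087·0.075 + 0.871·0.925 = 0.0065250 + 0.80568 = 0.81220.
By Bayes' theorem, P(H|E) = 0.0065250 / 0.81220 = 0.008.

P(H | E) ≈ 0.008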